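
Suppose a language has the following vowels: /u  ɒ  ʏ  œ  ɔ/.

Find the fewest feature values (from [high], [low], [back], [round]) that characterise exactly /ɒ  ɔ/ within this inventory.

Every target segment is [−high], [+back]; each remaining inventory member fails at least one of these. Each conjunct is needed — [+back] alone would also admit /u/; [−high] alone would also admit /œ/ — and no other single listed feature has exactly this extension, so two is the minimum.

[−high, +back]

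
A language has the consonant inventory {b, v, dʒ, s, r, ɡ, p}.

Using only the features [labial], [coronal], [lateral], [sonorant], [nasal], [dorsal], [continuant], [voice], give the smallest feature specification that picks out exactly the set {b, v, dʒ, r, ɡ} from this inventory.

[+voice]

The target set is precisely the extension of [+voice] in this inventory.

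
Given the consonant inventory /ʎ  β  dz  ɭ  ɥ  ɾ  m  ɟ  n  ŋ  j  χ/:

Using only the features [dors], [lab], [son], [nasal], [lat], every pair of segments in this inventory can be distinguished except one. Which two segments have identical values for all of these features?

χ, ɟ

/χ/ (voiceless uvular fricative) and /ɟ/ (voiced palatal stop) are both [+dorsal], [−labial], [−sonorant], [−nasal], [−lateral], so none of the listed features separates them. (They do differ in [voice], [continuant], [high] and [back], which are not among the given features.) Every other pair in the inventory differs on at least one listed feature.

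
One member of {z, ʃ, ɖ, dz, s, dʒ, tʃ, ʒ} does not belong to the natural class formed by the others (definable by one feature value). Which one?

ɖ

The remaining segments after removing /ɖ/ share [+strident]; /ɖ/ (voiced retroflex stop) is [-strident]. For every other candidate removal, the leftover set fails to share any single feature value that the removed segment lacks.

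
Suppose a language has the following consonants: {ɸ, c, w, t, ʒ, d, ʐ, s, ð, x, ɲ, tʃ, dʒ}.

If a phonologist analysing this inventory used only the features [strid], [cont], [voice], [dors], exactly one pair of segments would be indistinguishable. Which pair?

Both /ʐ/ and /ʒ/ are [+strident], [+continuant], [+voice], [−dorsal]. Since the list omits [distributed] — which does distinguish the voiced retroflex fricative from the voiced postalveolar fricative — this pair collapses; all other pairs remain distinct.

ʐ, ʒ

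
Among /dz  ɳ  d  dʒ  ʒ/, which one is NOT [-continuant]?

ʒ

/dz, dʒ, ɳ, d/ are all [-continuant]; /ʒ/ (voiced postalveolar fricative) is [+continuant].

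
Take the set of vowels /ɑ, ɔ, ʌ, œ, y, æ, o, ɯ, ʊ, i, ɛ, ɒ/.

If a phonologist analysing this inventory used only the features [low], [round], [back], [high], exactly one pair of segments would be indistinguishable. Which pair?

On the given features, /ɔ/ and /o/ have an identical profile: [-low], [+round], [+back], [-high]. No other two segments in the inventory coincide on all 4 features. (They do differ in [tense], which is not among the given features.)

ɔ, o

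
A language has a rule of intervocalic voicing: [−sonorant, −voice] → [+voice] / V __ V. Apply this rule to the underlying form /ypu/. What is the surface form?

Only /p/ occurs between two vowels (/y/ __ /u/) and matches the structural description. It is a voiceless bilabial stop, so [−sonorant, −voice] holds; changing it to [+voice] with all other features held fixed yields /b/ (voiced bilabial stop). No other segment meets both the structural description and the environment, so the output is [ybu].

[ybu]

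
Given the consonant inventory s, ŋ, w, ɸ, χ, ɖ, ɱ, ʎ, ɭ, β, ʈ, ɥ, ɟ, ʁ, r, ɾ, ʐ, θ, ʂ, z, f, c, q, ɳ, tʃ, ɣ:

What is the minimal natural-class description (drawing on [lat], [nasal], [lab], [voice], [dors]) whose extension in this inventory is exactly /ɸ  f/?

/ɸ, f/ are all [−voice], [+labial], and no other segment in the inventory matches both values. Dropping any one of them over-generates: [+labial] alone would also admit /w, ɱ, β, ɥ/; [−voice] alone would also admit /s, χ, ʈ, θ, …/. No other single listed feature picks out exactly this set either, so fewer than two features will not do.

[−voice, +lab]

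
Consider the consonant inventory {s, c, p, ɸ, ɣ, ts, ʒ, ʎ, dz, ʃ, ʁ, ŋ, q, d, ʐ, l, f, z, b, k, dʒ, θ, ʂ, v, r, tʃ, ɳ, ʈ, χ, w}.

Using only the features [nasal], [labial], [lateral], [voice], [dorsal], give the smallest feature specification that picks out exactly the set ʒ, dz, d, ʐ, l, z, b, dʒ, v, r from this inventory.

[+voice, −nasal, −dorsal]

Every target segment is [+voice], [−nasal], [−dorsal]; each remaining inventory member fails at least one of these. Each conjunct is needed — [−nasal, −dorsal] alone would also admit /s, p, ɸ, ts, …/; [+voice, −dorsal] alone would also admit /ɳ/; [+voice, −nasal] alone would also admit /ɣ, ʎ, ʁ, w/ — and no other combination of two listed features has exactly this extension, so three is the minimum.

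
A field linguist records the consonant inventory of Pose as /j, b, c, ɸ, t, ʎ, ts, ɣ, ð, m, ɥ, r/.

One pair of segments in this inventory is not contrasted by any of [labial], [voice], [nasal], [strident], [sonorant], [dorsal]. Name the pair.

/j/ (palatal glide) and /ʎ/ (palatal lateral approximant) are both [−labial], [+voice], [−nasal], [−strident], [+sonorant], [+dorsal], so none of the listed features separates them. (They do differ in [lateral], which is not among the given features.) Every other pair in the inventory differs on at least one listed feature.

j, ʎ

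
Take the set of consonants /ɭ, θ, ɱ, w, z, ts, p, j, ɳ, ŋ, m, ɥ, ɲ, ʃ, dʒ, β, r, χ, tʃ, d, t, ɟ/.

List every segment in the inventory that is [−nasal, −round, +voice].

Eliminate segments failing any feature: /θ, ts, p, ʃ, χ, tʃ, t/ are [−voice]; /ɱ, ɳ, ŋ, m, ɲ/ are [+nasal]; /w, ɥ/ are [+round]. The remaining /ɭ, z, j, dʒ, β, r, d, ɟ/ satisfy [−nasal], [−round], [+voice].

ɭ, z, j, dʒ, β, r, d, ɟ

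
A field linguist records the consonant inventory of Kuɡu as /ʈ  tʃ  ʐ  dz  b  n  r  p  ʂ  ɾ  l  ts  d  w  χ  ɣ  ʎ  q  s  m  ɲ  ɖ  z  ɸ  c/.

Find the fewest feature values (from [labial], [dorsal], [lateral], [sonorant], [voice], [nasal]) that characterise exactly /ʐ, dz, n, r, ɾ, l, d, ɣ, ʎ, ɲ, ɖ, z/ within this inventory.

The class [+voice], [-labial] has exactly /ʐ, dz, n, r, ɾ, l, d, ɣ, ʎ, ɲ, ɖ, z/ as its extension in this inventory. No smaller conjunction from the listed features achieves this: [-labial] alone would also admit /ʈ, tʃ, ʂ, ts, …/; [+voice] alone would also admit /b, w, m/; and checking the remaining single features turns up none with this extension.

[+voice, -labial]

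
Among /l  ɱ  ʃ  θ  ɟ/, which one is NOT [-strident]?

/ʃ/ is the voiceless postalveolar fricative, which is [+strident]; the rest — /θ, l, ɟ, ɱ/ — are [-strident].

ʃ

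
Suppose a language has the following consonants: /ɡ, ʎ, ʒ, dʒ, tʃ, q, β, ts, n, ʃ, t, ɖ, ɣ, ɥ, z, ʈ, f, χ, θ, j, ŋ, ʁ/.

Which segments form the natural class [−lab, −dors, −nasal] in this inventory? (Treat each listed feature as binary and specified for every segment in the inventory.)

ʒ, dʒ, tʃ, ts, ʃ, t, ɖ, z, ʈ, θ

Eliminate segments failing any feature: /ɡ, ʎ, q, ɣ, χ, j, ŋ, ʁ/ are [+dorsal]; /β, ɥ, f/ are [+labial]; /n/ is [+nasal]. The remaining /ʒ, dʒ, tʃ, ts, ʃ, t, ɖ, z, ʈ, θ/ satisfy [−labial], [−dorsal], [−nasal].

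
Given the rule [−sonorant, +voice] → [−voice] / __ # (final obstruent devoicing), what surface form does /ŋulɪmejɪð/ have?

Only the final segment /ð/ is both word-final and matches the structural description. It is a voiced dental fricative, so [−sonorant, +voice] holds; changing it to [−voice] with all other features held fixed yields /θ/ (voiceless dental fricative). No other segment meets both the structural description and the environment, so the output is [ŋulɪmejɪθ].

[ŋulɪmejɪθ]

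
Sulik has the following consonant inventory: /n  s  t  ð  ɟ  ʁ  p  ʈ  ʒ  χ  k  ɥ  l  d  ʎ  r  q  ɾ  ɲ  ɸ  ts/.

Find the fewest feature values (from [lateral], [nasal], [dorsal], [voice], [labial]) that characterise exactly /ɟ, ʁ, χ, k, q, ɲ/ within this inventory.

/ɟ, ʁ, χ, k, q, ɲ/ are all [−lateral], [−labial], [+dorsal], and no other segment in the inventory matches all three values. Dropping any one of them over-generates: [−labial, +dorsal] alone would also admit /ʎ/; [−lateral, +dorsal] alone would also admit /ɥ/; [−lateral, −labial] alone would also admit /n, s, t, ð, …/. No other combination of two listed features picks out exactly this set either, so fewer than three features will not do.

[−lateral, −labial, +dorsal]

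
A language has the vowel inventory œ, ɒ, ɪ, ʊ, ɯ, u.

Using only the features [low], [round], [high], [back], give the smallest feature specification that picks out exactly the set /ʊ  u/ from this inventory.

[+high, +round]

/ʊ, u/ are all [+high], [+round], and no other segment in the inventory matches both values. Dropping any one of them over-generates: [+round] alone would also admit /œ, ɒ/; [+high] alone would also admit /ɪ, ɯ/. No other single listed feature picks out exactly this set either, so fewer than two features will not do.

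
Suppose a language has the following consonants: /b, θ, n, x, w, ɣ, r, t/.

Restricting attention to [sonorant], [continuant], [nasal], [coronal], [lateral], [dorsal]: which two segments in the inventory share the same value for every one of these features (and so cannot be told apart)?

Both /ɣ/ and /x/ are [-sonorant], [+continuant], [-nasal], [-coronal], [-lateral], [+dorsal]. Since the list omits [voice] — which does distinguish the voiced velar fricative from the voiceless velar fricative — this pair collapses; all other pairs remain distinct.

ɣ, x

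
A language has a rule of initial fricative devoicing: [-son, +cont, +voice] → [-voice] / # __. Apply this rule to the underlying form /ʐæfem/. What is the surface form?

[ʂæfem]

Only the initial segment /ʐ/ is both word-initial and matches the structural description. It is a voiced retroflex fricative, so [-son, +cont, +voice] holds; changing it to [-voice] with all other features held fixed yields /ʂ/ (voiceless retroflex fricative). No other segment meets both the structural description and the environment, so the output is [ʂæfem].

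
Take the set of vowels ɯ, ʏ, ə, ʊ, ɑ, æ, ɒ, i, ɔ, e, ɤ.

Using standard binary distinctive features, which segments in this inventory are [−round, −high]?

First, the [−round] segments are /ɯ, ə, ɑ, æ, i, e, ɤ/.
Then [−high] leaves /ə, ɑ, æ, e, ɤ/.

ə, ɑ, æ, e, ɤ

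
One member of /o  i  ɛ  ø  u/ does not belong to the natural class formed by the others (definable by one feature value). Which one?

ɛ

The remaining segments after removing /ɛ/ share [+tense]; /ɛ/ (mid front unrounded lax vowel) is [-tense]. For every other candidate removal, the leftover set fails to share any single feature value that the removed segment lacks.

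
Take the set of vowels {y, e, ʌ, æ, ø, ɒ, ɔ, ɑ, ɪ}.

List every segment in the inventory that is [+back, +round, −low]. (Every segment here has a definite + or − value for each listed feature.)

Eliminate segments failing any feature: /y, e, æ, ø, ɪ/ are [−back]; /ʌ, ɑ/ are [−round]; /ɒ/ is [+low]. The remaining /ɔ/ satisfy [+back], [+round], [−low].

ɔ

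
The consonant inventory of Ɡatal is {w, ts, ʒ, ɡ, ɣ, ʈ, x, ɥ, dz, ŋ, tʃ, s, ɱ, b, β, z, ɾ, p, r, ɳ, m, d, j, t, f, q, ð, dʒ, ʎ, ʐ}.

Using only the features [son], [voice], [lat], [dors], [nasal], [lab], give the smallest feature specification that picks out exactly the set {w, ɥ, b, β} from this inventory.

[+voice, -nasal, +lab]

The class [+voice], [-nasal], [+labial] has exactly /w, ɥ, b, β/ as its extension in this inventory. No smaller conjunction from the listed features achieves this: [-nasal, +labial] alone would also admit /p, f/; [+voice, +labial] alone would also admit /ɱ, m/; [+voice, -nasal] alone would also admit /ʒ, ɡ, ɣ, dz, …/; and checking the remaining two-feature bundles turns up none with this extension.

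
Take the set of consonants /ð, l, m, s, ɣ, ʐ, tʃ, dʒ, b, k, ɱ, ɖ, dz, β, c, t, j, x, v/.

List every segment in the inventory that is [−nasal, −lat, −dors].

ð, s, ʐ, tʃ, dʒ, b, ɖ, dz, β, t, v

Checking each segment against [−nasal], [−lateral], [−dorsal]: /ð/ (voiced dental fricative), /s/ (voiceless alveolar fricative), /ʐ/ (voiced retroflex fricative), /tʃ/ (voiceless postalveolar affricate), /dʒ/ (voiced postalveolar affricate), /b/ (voiced bilabial stop), among others, satisfy every feature; every other segment in the inventory fails at least one.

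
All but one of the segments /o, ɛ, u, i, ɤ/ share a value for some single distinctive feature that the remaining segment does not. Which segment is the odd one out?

[tense] groups all but one: /ɤ, o, i, u/ share [+tense] while /ɛ/ (mid front unrounded lax vowel) alone is [-tense]. Removing any other segment would not leave a single-feature class that excludes it.

ɛ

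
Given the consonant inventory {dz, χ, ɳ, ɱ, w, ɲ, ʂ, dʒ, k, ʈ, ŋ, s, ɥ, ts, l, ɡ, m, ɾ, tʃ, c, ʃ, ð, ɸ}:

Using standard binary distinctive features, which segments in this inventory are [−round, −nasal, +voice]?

dz, dʒ, l, ɡ, ɾ, ð

Eliminate segments failing any feature: /χ, ʂ, k, ʈ, s, ts, tʃ, c, ʃ, ɸ/ are [−voice]; /ɳ, ɱ, ɲ, ŋ, m/ are [+nasal]; /w, ɥ/ are [+round]. The remaining /dz, dʒ, l, ɡ, ɾ, ð/ satisfy [−round], [−nasal], [+voice].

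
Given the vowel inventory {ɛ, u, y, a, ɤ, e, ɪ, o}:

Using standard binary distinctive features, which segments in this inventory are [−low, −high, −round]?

ɛ, ɤ, e

Eliminate segments failing any feature: /u, y, ɪ/ are [+high]; /a/ is [+low]; /o/ is [+round]. The remaining /ɛ, ɤ, e/ satisfy [−low], [−high], [−round].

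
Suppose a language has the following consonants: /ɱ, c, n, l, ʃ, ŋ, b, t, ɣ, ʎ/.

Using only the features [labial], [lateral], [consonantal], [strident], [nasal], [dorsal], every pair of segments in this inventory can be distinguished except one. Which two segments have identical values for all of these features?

ɣ, c

On the given features, /ɣ/ and /c/ have an identical profile: [-labial], [-lateral], [+consonantal], [-strident], [-nasal], [+dorsal]. No other two segments in the inventory coincide on all 6 features. (They do differ in [voice], [continuant] and [back], which are not among the given features.)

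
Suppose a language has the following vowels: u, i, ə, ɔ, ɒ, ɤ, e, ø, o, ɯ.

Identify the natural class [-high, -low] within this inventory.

Eliminate segments failing any feature: /u, i, ɯ/ are [+high]; /ɒ/ is [+low]. The remaining /ə, ɔ, ɤ, e, ø, o/ satisfy [-high], [-low].

ə, ɔ, ɤ, e, ø, o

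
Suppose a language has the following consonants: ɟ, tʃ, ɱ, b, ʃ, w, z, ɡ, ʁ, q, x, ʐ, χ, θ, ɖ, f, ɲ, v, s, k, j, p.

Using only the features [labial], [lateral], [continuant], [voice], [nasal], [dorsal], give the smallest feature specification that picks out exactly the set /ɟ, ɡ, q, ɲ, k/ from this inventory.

[-continuant, +dorsal]

The class [-continuant], [+dorsal] has exactly /ɟ, ɡ, q, ɲ, k/ as its extension in this inventory. No smaller conjunction from the listed features achieves this: [+dorsal] alone would also admit /w, ʁ, x, χ, …/; [-continuant] alone would also admit /tʃ, ɱ, b, ɖ, …/; and checking the remaining single features turns up none with this extension.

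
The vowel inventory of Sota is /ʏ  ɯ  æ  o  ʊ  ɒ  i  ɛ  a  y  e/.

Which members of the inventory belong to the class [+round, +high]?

Eliminate segments failing any feature: /ɯ, æ, i, ɛ, a, e/ are [−round]; /o, ɒ/ are [−high]. The remaining /ʏ, ʊ, y/ satisfy [+round], [+high].

ʏ, ʊ, y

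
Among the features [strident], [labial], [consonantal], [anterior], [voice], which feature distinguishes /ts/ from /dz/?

[voice]

/ts/ (voiceless alveolar affricate) and /dz/ (voiced alveolar affricate) agree on [+strident], [-labial], [+consonantal], [+anterior]. They differ on [voice] (/ts/ [-], /dz/ [+]).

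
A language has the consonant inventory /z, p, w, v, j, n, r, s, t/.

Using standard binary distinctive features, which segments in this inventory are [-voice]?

The [-voice] segments here are /p, s, t/; the remaining /z, w, v, j, n, r/ are [+voice].

p, s, t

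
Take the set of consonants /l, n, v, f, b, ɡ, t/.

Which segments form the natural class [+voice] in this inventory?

l, n, v, b, ɡ

The [+voice] segments here are /l, n, v, b, ɡ/; the remaining /f, t/ are [−voice].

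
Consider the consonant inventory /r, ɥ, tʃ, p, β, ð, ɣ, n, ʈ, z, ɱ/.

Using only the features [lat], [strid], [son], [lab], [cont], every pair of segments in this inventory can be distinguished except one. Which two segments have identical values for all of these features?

ɣ, ð

Both /ɣ/ and /ð/ are [−lateral], [−strident], [−sonorant], [−labial], [+continuant]. Since the list omits [coronal] and [dorsal] — which do distinguish the voiced velar fricative from the voiced dental fricative — this pair collapses; all other pairs remain distinct.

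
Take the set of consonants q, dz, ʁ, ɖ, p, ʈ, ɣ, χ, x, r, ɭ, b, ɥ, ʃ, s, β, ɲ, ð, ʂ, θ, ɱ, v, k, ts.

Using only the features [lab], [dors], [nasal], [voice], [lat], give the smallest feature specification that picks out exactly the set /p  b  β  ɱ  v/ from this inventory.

Every target segment is [+labial], [−dorsal]; each remaining inventory member fails at least one of these. Each conjunct is needed — [−dorsal] alone would also admit /dz, ɖ, ʈ, r, …/; [+labial] alone would also admit /ɥ/ — and no other single listed feature has exactly this extension, so two is the minimum.

[+lab, −dors]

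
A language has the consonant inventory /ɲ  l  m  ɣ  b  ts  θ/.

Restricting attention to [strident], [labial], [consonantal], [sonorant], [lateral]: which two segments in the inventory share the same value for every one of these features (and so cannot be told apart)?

/θ/ (voiceless dental fricative) and /ɣ/ (voiced velar fricative) are both [−strident], [−labial], [+consonantal], [−sonorant], [−lateral], so none of the listed features separates them. (They do differ in [voice], [coronal] and [dorsal], which are not among the given features.) Every other pair in the inventory differs on at least one listed feature.

θ, ɣ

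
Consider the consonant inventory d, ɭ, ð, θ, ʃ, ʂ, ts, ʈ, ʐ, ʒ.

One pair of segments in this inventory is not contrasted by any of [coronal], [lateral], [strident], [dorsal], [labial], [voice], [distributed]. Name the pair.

ts, ʂ

/ts/ (voiceless alveolar affricate) and /ʂ/ (voiceless retroflex fricative) are both [+coronal], [−lateral], [+strident], [−dorsal], [−labial], [−voice], [−distributed], so none of the listed features separates them. (They do differ in [continuant] and [anterior], which are not among the given features.) Every other pair in the inventory differs on at least one listed feature.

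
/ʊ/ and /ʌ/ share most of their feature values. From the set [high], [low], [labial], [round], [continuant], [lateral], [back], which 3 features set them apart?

[labial], [round], [high]

/ʊ/ (high back rounded lax vowel) and /ʌ/ (mid back unrounded lax vowel) agree on [−low], [+continuant], [−lateral], [+back]. They differ on [labial] (/ʊ/ [+], /ʌ/ [−]), [round] (/ʊ/ [+], /ʌ/ [−]), [high] (/ʊ/ [+], /ʌ/ [−]).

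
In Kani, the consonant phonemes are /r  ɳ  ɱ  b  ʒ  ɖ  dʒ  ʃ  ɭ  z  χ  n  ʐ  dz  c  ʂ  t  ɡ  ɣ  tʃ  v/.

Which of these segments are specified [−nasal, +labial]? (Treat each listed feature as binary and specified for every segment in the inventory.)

Eliminate segments failing any feature: /r, ʒ, ɖ, dʒ, ʃ, ɭ, z, χ, ʐ, dz, c, ʂ, t, ɡ, ɣ, tʃ/ are [−labial]; /ɳ, ɱ, n/ are [+nasal]. The remaining /b, v/ satisfy [−nasal], [+labial].

b, v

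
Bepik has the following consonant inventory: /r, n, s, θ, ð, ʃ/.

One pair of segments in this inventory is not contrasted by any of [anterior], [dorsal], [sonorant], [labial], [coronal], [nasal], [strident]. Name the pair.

Both /ð/ and /θ/ are [+anterior], [−dorsal], [−sonorant], [−labial], [+coronal], [−nasal], [−strident]. Since the list omits [voice] — which does distinguish the voiced dental fricative from the voiceless dental fricative — this pair collapses; all other pairs remain distinct.

ð, θ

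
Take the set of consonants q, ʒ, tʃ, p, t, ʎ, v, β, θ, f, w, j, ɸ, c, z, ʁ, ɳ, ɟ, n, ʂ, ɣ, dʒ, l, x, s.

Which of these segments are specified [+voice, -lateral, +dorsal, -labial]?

Checking each segment against [+voice], [-lateral], [+dorsal], [-labial]: /j/ (palatal glide), /ʁ/ (voiced uvular fricative), /ɟ/ (voiced palatal stop), /ɣ/ (voiced velar fricative) satisfy every feature; every other segment in the inventory fails at least one.

j, ʁ, ɟ, ɣ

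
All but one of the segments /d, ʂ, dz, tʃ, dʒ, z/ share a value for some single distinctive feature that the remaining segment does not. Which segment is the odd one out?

/tʃ, dz, ʂ, z, dʒ/ are all [+strident], but /d/ (voiced alveolar stop) is [-strident]. No other single segment can be removed to leave a set sharing one feature value that the removed segment lacks, so /d/ is the odd one out.

d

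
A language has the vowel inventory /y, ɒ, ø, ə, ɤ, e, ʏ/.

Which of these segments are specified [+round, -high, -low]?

ø

Checking each segment against [+round], [-high], [-low]: /ø/ (mid front rounded tense vowel) satisfies every feature; every other segment in the inventory fails at least one.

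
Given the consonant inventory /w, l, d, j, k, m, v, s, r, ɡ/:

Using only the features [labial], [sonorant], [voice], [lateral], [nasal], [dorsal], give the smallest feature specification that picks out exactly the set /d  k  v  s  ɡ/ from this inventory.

/d, k, v, s, ɡ/ are exactly the [-sonorant] segments in the inventory, so a single feature suffices.

[-sonorant]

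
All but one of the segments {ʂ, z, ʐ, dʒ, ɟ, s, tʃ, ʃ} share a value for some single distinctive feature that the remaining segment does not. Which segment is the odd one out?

ɟ

[strident] (equivalently [dorsal]) groups all but one: /s, z, ʐ, dʒ, ʂ, ʃ, tʃ/ share [+strident] while /ɟ/ (voiced palatal stop) alone is [-strident]. Removing any other segment would not leave a single-feature class that excludes it.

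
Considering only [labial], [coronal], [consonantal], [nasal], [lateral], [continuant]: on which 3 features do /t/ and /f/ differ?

[continuant], [labial], [coronal]

/t/ (voiceless alveolar stop) and /f/ (voiceless labiodental fricative) agree on [+consonantal], [−nasal], [−lateral]. They differ on [continuant] (/t/ [−], /f/ [+]), [labial] (/t/ [−], /f/ [+]), [coronal] (/t/ [+], /f/ [−]).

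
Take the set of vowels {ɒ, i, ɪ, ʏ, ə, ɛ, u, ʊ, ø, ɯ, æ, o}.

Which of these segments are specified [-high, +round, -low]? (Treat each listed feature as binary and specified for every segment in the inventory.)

ø, o

Eliminate segments failing any feature: /ɒ/ is [+low]; /i, ɪ, ʏ, u, ʊ, ɯ/ are [+high]; /ə, ɛ, æ/ are [-round]. The remaining /ø, o/ satisfy [-high], [+round], [-low].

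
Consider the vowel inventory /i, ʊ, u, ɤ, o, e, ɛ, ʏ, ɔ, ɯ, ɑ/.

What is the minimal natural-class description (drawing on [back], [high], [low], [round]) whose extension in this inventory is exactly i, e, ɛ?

[−back, −round]

/i, e, ɛ/ are all [−back], [−round], and no other segment in the inventory matches both values. Dropping any one of them over-generates: [−round] alone would also admit /ɤ, ɯ, ɑ/; [−back] alone would also admit /ʏ/. No other single listed feature picks out exactly this set either, so fewer than two features will not do.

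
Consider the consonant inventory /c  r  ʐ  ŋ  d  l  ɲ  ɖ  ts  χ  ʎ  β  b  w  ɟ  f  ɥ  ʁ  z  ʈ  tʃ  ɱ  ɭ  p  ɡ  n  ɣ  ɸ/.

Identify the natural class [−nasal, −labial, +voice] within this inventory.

r, ʐ, d, l, ɖ, ʎ, ɟ, ʁ, z, ɭ, ɡ, ɣ

Eliminate segments failing any feature: /c, ts, χ, ʈ, tʃ/ are [−voice]; /ŋ, ɲ, ɱ, n/ are [+nasal]; /β, b, w, f, ɥ, p, ɸ/ are [+labial]. The remaining /r, ʐ, d, l, ɖ, ʎ, ɟ, ʁ, z, ɭ, ɡ, ɣ/ satisfy [−nasal], [−labial], [+voice].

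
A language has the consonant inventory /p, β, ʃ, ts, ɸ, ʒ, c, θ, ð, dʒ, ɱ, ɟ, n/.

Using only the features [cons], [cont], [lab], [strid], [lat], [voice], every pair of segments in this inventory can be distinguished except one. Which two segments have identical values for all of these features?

n, ɟ

Both /n/ and /ɟ/ are [+consonantal], [−continuant], [−labial], [−strident], [−lateral], [+voice]. Since the list omits [sonorant], [nasal] and [dorsal] — which do distinguish the alveolar nasal from the voiced palatal stop — this pair collapses; all other pairs remain distinct.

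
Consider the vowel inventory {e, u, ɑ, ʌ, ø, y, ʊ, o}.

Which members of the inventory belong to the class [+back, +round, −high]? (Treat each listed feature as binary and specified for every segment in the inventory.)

o

Eliminate segments failing any feature: /e, ø, y/ are [−back]; /u, ʊ/ are [+high]; /ɑ, ʌ/ are [−round]. The remaining /o/ satisfy [+back], [+round], [−high].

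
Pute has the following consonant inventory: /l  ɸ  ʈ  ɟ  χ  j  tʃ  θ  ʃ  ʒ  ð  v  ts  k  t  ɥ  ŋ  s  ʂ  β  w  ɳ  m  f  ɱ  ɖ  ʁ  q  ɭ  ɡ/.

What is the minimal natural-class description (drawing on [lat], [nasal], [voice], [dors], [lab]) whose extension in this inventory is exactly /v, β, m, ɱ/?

[+voice, +lab, -dors]

/v, β, m, ɱ/ are all [+voice], [+labial], [-dorsal], and no other segment in the inventory matches all three values. Dropping any one of them over-generates: [+labial, -dorsal] alone would also admit /ɸ, f/; [+voice, -dorsal] alone would also admit /l, ʒ, ð, ɳ, …/; [+voice, +labial] alone would also admit /ɥ, w/. No other combination of two listed features picks out exactly this set either, so fewer than three features will not do.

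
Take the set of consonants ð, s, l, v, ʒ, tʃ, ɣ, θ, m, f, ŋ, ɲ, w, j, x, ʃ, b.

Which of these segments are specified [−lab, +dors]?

Checking each segment against [−labial], [+dorsal]: /ɣ/ (voiced velar fricative), /ŋ/ (velar nasal), /ɲ/ (palatal nasal), /j/ (palatal glide), /x/ (voiceless velar fricative) satisfy every feature; every other segment in the inventory fails at least one.

ɣ, ŋ, ɲ, j, x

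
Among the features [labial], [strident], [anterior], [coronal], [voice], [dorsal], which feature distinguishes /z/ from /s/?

[voice]

/z/ (voiced alveolar fricative) and /s/ (voiceless alveolar fricative) agree on [−labial], [+strident], [+anterior], [+coronal], [−dorsal]. They differ on [voice] (/z/ [+], /s/ [−]).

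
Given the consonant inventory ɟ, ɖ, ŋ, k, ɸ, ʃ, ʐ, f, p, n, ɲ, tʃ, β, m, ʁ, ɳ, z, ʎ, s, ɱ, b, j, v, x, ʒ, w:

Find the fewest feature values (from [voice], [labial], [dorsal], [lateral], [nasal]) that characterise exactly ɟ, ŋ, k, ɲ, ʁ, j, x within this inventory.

/ɟ, ŋ, k, ɲ, ʁ, j, x/ are all [-lateral], [-labial], [+dorsal], and no other segment in the inventory matches all three values. Dropping any one of them over-generates: [-labial, +dorsal] alone would also admit /ʎ/; [-lateral, +dorsal] alone would also admit /w/; [-lateral, -labial] alone would also admit /ɖ, ʃ, ʐ, n, …/. No other combination of two listed features picks out exactly this set either, so fewer than three features will not do.

[-lateral, -labial, +dorsal]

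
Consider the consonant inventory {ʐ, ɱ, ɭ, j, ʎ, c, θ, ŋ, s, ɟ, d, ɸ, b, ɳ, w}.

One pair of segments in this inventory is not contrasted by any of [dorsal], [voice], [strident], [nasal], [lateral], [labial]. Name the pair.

j, ɟ

Both /j/ and /ɟ/ are [+dorsal], [+voice], [-strident], [-nasal], [-lateral], [-labial]. Since the list omits [sonorant] and [continuant] — which do distinguish the palatal glide from the voiced palatal stop — this pair collapses; all other pairs remain distinct.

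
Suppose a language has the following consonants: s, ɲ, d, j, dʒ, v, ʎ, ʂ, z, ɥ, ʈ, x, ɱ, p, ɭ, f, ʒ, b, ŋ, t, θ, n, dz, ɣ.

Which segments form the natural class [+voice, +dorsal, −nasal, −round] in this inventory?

Eliminate segments failing any feature: /s, ʂ, ʈ, x, p, f, t, θ/ are [−voice]; /ɲ, ŋ/ are [+nasal]; /d, dʒ, v, z, ɱ, ɭ, ʒ, b, n, dz/ are [−dorsal]; /ɥ/ is [+round]. The remaining /j, ʎ, ɣ/ satisfy [+voice], [+dorsal], [−nasal], [−round].

j, ʎ, ɣ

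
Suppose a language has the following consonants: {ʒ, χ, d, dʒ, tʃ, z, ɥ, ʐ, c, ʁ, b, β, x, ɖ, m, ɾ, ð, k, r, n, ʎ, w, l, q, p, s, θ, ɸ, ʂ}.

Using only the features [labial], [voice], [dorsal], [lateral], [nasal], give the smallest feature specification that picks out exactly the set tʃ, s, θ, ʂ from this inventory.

/tʃ, s, θ, ʂ/ are all [-voice], [-labial], [-dorsal], and no other segment in the inventory matches all three values. Dropping any one of them over-generates: [-labial, -dorsal] alone would also admit /ʒ, d, dʒ, z, …/; [-voice, -dorsal] alone would also admit /p, ɸ/; [-voice, -labial] alone would also admit /χ, c, x, k, …/. No other combination of two listed features picks out exactly this set either, so fewer than three features will not do.

[-voice, -labial, -dorsal]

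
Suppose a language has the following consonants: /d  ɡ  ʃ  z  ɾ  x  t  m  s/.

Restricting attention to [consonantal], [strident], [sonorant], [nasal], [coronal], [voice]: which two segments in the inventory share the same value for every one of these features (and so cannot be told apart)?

/ʃ/ (voiceless postalveolar fricative) and /s/ (voiceless alveolar fricative) are both [+consonantal], [+strident], [−sonorant], [−nasal], [+coronal], [−voice], so none of the listed features separates them. (They do differ in [anterior] and [distributed], which are not among the given features.) Every other pair in the inventory differs on at least one listed feature.

ʃ, s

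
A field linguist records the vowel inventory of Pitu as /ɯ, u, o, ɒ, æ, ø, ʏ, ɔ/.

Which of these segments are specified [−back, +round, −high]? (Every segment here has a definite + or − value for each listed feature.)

First, the [−back] segments are /æ, ø, ʏ/.
Within that set, [+round] gives /ø, ʏ/.
Then [−high] leaves /ø/.

ø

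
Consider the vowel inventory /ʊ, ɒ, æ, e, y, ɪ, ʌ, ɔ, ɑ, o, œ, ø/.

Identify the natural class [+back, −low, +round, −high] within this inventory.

ɔ, o

Eliminate segments failing any feature: /ʊ/ is [+high]; /ɒ, ɑ/ are [+low]; /æ, e, y, ɪ, œ, ø/ are [−back]; /ʌ/ is [−round]. The remaining /ɔ, o/ satisfy [+back], [−low], [+round], [−high].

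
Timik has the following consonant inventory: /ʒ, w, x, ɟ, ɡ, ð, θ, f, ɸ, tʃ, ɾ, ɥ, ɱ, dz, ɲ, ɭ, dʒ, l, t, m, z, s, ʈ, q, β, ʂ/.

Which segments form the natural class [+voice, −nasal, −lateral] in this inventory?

Eliminate segments failing any feature: /x, θ, f, ɸ, tʃ, t, s, ʈ, q, ʂ/ are [−voice]; /ɱ, ɲ, m/ are [+nasal]; /ɭ, l/ are [+lateral]. The remaining /ʒ, w, ɟ, ɡ, ð, ɾ, ɥ, dz, dʒ, z, β/ satisfy [+voice], [−nasal], [−lateral].

ʒ, w, ɟ, ɡ, ð, ɾ, ɥ, dz, dʒ, z, β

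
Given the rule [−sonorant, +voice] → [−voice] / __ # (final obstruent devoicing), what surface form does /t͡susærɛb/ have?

The only segment in the rule's environment that also matches [−sonorant, +voice] is /b/. Applying [−voice] turns the voiced bilabial stop into /p/ (voiceless bilabial stop), giving [t͡susærɛp].

[t͡susærɛp]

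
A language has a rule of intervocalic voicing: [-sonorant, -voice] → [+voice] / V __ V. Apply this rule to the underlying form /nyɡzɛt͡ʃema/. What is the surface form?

[nyɡzɛd͡ʒema]

Only /t͡ʃ/ occurs between two vowels (/ɛ/ __ /e/) and matches the structural description. It is a voiceless postalveolar affricate, so [-sonorant, -voice] holds; changing it to [+voice] with all other features held fixed yields /d͡ʒ/ (voiced postalveolar affricate). No other segment meets both the structural description and the environment, so the output is [nyɡzɛd͡ʒema].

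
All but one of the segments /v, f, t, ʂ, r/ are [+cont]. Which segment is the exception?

t

Every segment except /t/ is [+continuant]. /t/ (voiceless alveolar stop) is [−continuant], so it is the exception.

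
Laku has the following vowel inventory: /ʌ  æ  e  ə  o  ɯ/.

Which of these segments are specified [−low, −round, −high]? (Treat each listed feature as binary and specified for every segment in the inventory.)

Checking each segment against [−low], [−round], [−high]: /ʌ/ (mid back unrounded lax vowel), /e/ (mid front unrounded tense vowel), /ə/ (mid central vowel (schwa)) satisfy every feature; every other segment in the inventory fails at least one.

ʌ, e, ə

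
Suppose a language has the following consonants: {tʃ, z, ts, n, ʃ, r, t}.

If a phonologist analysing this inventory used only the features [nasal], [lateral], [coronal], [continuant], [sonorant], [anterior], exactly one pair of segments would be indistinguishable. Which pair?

/ts/ (voiceless alveolar affricate) and /t/ (voiceless alveolar stop) are both [-nasal], [-lateral], [+coronal], [-continuant], [-sonorant], [+anterior], so none of the listed features separates them. (They do differ in [strident] and [delayed release], which are not among the given features.) Every other pair in the inventory differs on at least one listed feature.

ts, t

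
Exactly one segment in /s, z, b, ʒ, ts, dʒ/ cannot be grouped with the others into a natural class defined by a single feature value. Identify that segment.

The remaining segments after removing /b/ share [+strident]; /b/ (voiced bilabial stop) is [-strident]. For every other candidate removal, the leftover set fails to share any single feature value that the removed segment lacks.

b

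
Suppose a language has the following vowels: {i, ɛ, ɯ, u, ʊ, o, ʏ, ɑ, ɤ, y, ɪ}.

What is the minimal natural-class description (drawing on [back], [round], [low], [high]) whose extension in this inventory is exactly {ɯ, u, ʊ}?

[+high, +back]

/ɯ, u, ʊ/ are all [+high], [+back], and no other segment in the inventory matches both values. Dropping any one of them over-generates: [+back] alone would also admit /o, ɑ, ɤ/; [+high] alone would also admit /i, ʏ, y, ɪ/. No other single listed feature picks out exactly this set either, so fewer than two features will not do.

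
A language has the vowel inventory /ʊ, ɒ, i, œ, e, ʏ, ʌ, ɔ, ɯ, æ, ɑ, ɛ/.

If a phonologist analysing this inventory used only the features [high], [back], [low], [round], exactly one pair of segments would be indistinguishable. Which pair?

Both /e/ and /ɛ/ are [−high], [−back], [−low], [−round]. Since the list omits [tense] — which does distinguish the mid front unrounded tense vowel from the mid front unrounded lax vowel — this pair collapses; all other pairs remain distinct.

e, ɛ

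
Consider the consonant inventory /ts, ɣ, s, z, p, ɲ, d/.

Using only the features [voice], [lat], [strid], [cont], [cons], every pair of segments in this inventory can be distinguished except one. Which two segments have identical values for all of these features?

/ɲ/ (palatal nasal) and /d/ (voiced alveolar stop) are both [+voice], [−lateral], [−strident], [−continuant], [+consonantal], so none of the listed features separates them. (They do differ in [sonorant], [nasal] and [dorsal], which are not among the given features.) Every other pair in the inventory differs on at least one listed feature.

ɲ, d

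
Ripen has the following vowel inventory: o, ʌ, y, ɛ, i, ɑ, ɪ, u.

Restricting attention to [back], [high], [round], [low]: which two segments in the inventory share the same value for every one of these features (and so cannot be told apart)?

ɪ, i

Both /ɪ/ and /i/ are [-back], [+high], [-round], [-low]. Since the list omits [tense] — which does distinguish the high front unrounded lax vowel from the high front unrounded tense vowel — this pair collapses; all other pairs remain distinct.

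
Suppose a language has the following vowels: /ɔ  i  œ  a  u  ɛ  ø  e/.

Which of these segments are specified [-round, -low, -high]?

Checking each segment against [-round], [-low], [-high]: /ɛ/ (mid front unrounded lax vowel), /e/ (mid front unrounded tense vowel) satisfy every feature; every other segment in the inventory fails at least one.

ɛ, e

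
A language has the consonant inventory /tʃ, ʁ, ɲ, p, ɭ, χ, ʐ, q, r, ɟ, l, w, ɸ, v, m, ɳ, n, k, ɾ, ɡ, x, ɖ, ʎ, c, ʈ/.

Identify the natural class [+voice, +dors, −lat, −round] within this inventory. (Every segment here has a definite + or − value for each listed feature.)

ʁ, ɲ, ɟ, ɡ

The [+voice] segments are /ʁ, ɲ, ɭ, ʐ, r, ɟ, l, w, v, m, ɳ, n, ɾ, ɡ, ɖ, ʎ/.
Among these, [+dorsal] gives /ʁ, ɲ, ɟ, w, ɡ, ʎ/.
Of those, [−lateral] gives /ʁ, ɲ, ɟ, w, ɡ/.
Among these, [−round] leaves /ʁ, ɲ, ɟ, ɡ/.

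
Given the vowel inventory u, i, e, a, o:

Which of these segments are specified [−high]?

The [−high] segments here are /e, a, o/; the remaining /u, i/ are [+high].

e, a, o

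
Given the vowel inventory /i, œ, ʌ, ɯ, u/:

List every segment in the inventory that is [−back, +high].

Checking each segment against [−back], [+high]: /i/ (high front unrounded tense vowel) satisfies every feature; every other segment in the inventory fails at least one.

i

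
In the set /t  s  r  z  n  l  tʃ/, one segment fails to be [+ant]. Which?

tʃ

/tʃ/ is the voiceless postalveolar affricate, which is [−anterior]; the rest — /n, s, t, z, l, r/ — are [+anterior].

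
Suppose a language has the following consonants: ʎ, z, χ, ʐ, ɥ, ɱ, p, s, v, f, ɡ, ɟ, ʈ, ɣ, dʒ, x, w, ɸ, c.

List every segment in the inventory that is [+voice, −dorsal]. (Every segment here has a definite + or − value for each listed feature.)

z, ʐ, ɱ, v, dʒ

Eliminate segments failing any feature: /ʎ, ɥ, ɡ, ɟ, ɣ, w/ are [+dorsal]; /χ, p, s, f, ʈ, x, ɸ, c/ are [−voice]. The remaining /z, ʐ, ɱ, v, dʒ/ satisfy [+voice], [−dorsal].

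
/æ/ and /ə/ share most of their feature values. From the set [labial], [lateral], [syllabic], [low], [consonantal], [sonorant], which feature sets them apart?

[low]

The two segments share [-labial], [-lateral], [+syllabic], [-consonantal], [+sonorant]. The only feature from the list on which they differ: /æ/ is [+low] while /ə/ is [-low].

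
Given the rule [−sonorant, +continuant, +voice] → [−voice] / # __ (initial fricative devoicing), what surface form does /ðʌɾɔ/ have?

[θʌɾɔ]

Only the initial segment /ð/ is both word-initial and matches the structural description. It is a voiced dental fricative, so [−sonorant, +continuant, +voice] holds; changing it to [−voice] with all other features held fixed yields /θ/ (voiceless dental fricative). No other segment meets both the structural description and the environment, so the output is [θʌɾɔ].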